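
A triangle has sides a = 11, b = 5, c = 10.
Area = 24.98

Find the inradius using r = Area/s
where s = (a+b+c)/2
s = (11 + 5 + 10)/2 = 26/2 = 13
r = Area/s = 24.98/13 ≈ 1.92154

r = 1.922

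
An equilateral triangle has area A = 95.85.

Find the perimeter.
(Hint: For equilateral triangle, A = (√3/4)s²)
A = (√3/4)s²  ⇒  s² = 4A/√3 = 4·95.85/√3 = 383.4/1.73205 ≈ 221.356
s ≈ √221.356 ≈ 14.878
Perimeter = 3s ≈ 3·14.878 ≈ 44.6341

Perimeter = 44.63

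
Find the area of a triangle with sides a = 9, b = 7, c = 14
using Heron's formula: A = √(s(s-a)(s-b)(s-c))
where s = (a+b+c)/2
s = (9 + 7 + 14)/2 = 30/2 = 15
s − a = 6, s − b = 8, s − c = 1
s(s−a)(s−b)(s−c) = 15·6·8·1 = 720
Area = √720 ≈ 26.8328

s = 15.0, Area = 26.83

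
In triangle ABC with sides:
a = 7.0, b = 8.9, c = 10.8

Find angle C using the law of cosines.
c² = a² + b² − 2ab·cos(C)  ⇒  cos(C) = (a² + b² − c²)/(2ab)
cos(C) = (7.0² + 8.9² − 10.8²)/(2·7.0·8.9) = (49 + 79.21 − 116.64)/124.6 = 11.57/124.6 ≈ 0.0928571
C = arccos(0.0928571) ≈ 84.672°

C = 84.67°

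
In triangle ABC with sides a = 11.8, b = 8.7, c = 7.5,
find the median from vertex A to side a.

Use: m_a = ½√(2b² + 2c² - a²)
m_a = ½√(2·8.7² + 2·7.5² − 11.8²) = ½√(2·75.69 + 2·56.25 − 139.24) = ½√(151.38 + 112.5 − 139.24) = ½√124.64
√124.64 ≈ 11.1642, so m_a ≈ 5.58211

m_a = 5.582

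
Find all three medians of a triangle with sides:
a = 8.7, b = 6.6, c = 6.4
Median formula: m_a = ½√(2b² + 2c² − a²) (and cyclically). a² = 75.69, b² = 43.56, c² = 40.96.
m_a = ½√(2·43.56 + 2·40.96 − 75.69) = ½√93.35 ≈ ½·9.66178 ≈ 4.83089
m_b = ½√(2·75.69 + 2·40.96 − 43.56) = ½√189.74 ≈ ½·13.7746 ≈ 6.88731
m_c = ½√(2·75.69 + 2·43.56 − 40.96) = ½√197.54 ≈ ½·14.0549 ≈ 7.02745

m_a = 4.831, m_b = 6.887, m_c = 7.027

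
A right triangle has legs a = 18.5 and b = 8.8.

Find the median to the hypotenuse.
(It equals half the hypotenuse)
Hypotenuse c = √(a² + b²) = √(342.25 + 77.44) = √419.69 ≈ 20.4863
Median to hypotenuse = c/2 ≈ 20.4863/2 ≈ 10.2432

Median = 10.24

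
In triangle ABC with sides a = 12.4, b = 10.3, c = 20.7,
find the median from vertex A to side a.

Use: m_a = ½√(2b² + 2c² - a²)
m_a = ½√(2·10.3² + 2·20.7² − 12.4²) = ½√(2·106.09 + 2·428.49 − 153.76) = ½√(212.18 + 856.98 − 153.76) = ½√915.4
√915.4 ≈ 30.2556, so m_a ≈ 15.1278

m_a = 15.13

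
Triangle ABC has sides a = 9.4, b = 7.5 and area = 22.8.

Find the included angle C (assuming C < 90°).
Area = ½·a·b·sin(C)  ⇒  sin(C) = 2·Area/(a·b) = 2·22.8/(9.4·7.5) = 45.6/70.5 ≈ 0.646809
C = arcsin(0.646809) ≈ 40.3014° (taking the acute solution since C < 90°)

C = 40.3°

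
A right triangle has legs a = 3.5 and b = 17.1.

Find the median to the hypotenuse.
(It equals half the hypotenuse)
Hypotenuse c = √(a² + b²) = √(12.25 + 292.41) = √304.66 ≈ 17.4545
Median to hypotenuse = c/2 ≈ 17.4545/2 ≈ 8.72726

Median = 8.727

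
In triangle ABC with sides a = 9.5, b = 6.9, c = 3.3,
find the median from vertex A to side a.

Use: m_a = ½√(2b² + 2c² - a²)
m_a = ½√(2·6.9² + 2·3.3² − 9.5²) = ½√(2·47.61 + 2·10.89 − 90.25) = ½√(95.22 + 21.78 − 90.25) = ½√26.75
√26.75 ≈ 5.17204, so m_a ≈ 2.58602

m_a = 2.586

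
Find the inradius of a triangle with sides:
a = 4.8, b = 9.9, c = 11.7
r = Area/s where s is the semi-perimeter.
s = (4.8 + 9.9 + 11.7)/2 = 26.4/2 = 13.2
Area = √(s(s−a)(s−b)(s−c)) = √(13.2·8.4·3.3·1.5) ≈ √548.856 ≈ 23.4277
r ≈ 23.4277/13.2 ≈ 1.77482

r = 1.775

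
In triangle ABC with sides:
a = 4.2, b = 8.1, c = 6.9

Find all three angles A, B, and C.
Law of cosines for each angle (a² = 17.64, b² = 65.61, c² = 47.61):
cos(A) = (b² + c² − a²)/(2bc) = (65.61 + 47.61 − 17.64)/(2·8.1·6.9) = 95.58/111.78 ≈ 0.855072  ⇒  A ≈ 31.2323°
cos(B) = (a² + c² − b²)/(2ac) = (17.64 + 47.61 − 65.61)/(2·4.2·6.9) = -0.36/57.96 ≈ -0.00621118  ⇒  B ≈ 90.3559°
cos(C) = (a² + b² − c²)/(2ab) = (17.64 + 65.61 − 47.61)/(2·4.2·8.1) = 35.64/68.04 ≈ 0.52381  ⇒  C ≈ 58.4119°
Check: A + B + C ≈ 180°

A = 31.23°, B = 90.36°, C = 58.41°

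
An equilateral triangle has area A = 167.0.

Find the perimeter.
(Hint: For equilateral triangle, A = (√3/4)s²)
A = (√3/4)s²  ⇒  s² = 4A/√3 = 4·167.0/√3 = 668/1.73205 ≈ 385.67
s ≈ √385.67 ≈ 19.6385
Perimeter = 3s ≈ 3·19.6385 ≈ 58.9154

Perimeter = 58.92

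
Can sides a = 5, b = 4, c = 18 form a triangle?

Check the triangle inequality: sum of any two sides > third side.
a + b vs c: 5 + 4 = 9 ≤ 18  ✗
a + c vs b: 5 + 18 = 23 > 4  ✓
b + c vs a: 4 + 18 = 22 > 5  ✓

No: 5 + 4 = 9 is not > 18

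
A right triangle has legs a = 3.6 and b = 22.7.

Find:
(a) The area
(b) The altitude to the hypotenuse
(a) The legs are perpendicular, so Area = ½·a·b = ½·3.6·22.7 = ½·81.72 = 40.86
(b) Hypotenuse c = √(a² + b²) = √(12.96 + 515.29) = √528.25 ≈ 22.9837
    Area = ½·c·h_c  ⇒  h_c = 2·Area/c = 81.72/22.9837 ≈ 3.55556

Area = 40.86, h_c = 3.556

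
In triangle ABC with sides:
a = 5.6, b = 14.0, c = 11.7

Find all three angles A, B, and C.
Law of cosines for each angle (a² = 31.36, b² = 196, c² = 136.89):
cos(A) = (b² + c² − a²)/(2bc) = (196 + 136.89 − 31.36)/(2·14.0·11.7) = 301.53/327.6 ≈ 0.920421  ⇒  A ≈ 23.0123°
cos(B) = (a² + c² − b²)/(2ac) = (31.36 + 136.89 − 196)/(2·5.6·11.7) = -27.75/131.04 ≈ -0.211767  ⇒  B ≈ 102.226°
cos(C) = (a² + b² − c²)/(2ab) = (31.36 + 196 − 136.89)/(2·5.6·14.0) = 90.47/156.8 ≈ 0.576977  ⇒  C ≈ 54.7618°
Check: A + B + C ≈ 180°

A = 23.01°, B = 102.2°, C = 54.76°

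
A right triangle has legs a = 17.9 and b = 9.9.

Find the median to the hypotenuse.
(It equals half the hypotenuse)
Hypotenuse c = √(a² + b²) = √(320.41 + 98.01) = √418.42 ≈ 20.4553
Median to hypotenuse = c/2 ≈ 20.4553/2 ≈ 10.2277

Median = 10.23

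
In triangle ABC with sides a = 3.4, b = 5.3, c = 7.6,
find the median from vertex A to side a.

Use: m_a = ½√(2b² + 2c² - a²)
m_a = ½√(2·5.3² + 2·7.6² − 3.4²) = ½√(2·28.09 + 2·57.76 − 11.56) = ½√(56.18 + 115.52 − 11.56) = ½√160.14
√160.14 ≈ 12.6546, so m_a ≈ 6.32732

m_a = 6.327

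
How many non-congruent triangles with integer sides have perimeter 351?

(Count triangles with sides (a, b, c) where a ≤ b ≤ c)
Let a ≤ b ≤ c with a + b + c = 351. The only binding inequality is a + b > c, i.e. 351 − c > c, so c < 351/2; and c ≥ 351/3 since c is the largest side.
So 117 ≤ c ≤ 175. For each c, b runs from ⌈(351 − c)/2⌉ up to c (then a = 351 − b − c satisfies 1 ≤ a ≤ b automatically), giving c − ⌈(351 − c)/2⌉ + 1 choices.
Summing over c: 1 + 2 + 4 + 5 + … + 86 + 88  (59 terms, c = 117, …, 175) = 2611
Check (closed form: nearest integer to p²/48 for even p, (p+3)²/48 for odd p): (351+3)²/48 = 354²/48 = 125316/48 ≈ 2610.75 → 2611

2611 triangles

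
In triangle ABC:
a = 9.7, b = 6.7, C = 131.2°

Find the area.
Two sides and the included angle (SAS): A = ½·a·b·sin(C) = ½·9.7·6.7·sin(131.2°)
sin(131.2°) ≈ 0.752415
A ≈ ½·64.99·0.752415 = 32.495·0.752415 ≈ 24.4497

Area = 24.45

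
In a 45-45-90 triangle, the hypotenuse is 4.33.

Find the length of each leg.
In a 45-45-90 triangle hypotenuse = leg·√2, so leg = hypotenuse/√2.
Leg = 4.33/√2 ≈ 4.33/1.41421 ≈ 3.06177

Each leg = 3.062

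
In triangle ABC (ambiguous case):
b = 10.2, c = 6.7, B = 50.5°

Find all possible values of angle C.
b/sin(B) = c/sin(C)  ⇒  sin(C) = c·sin(B)/b = 6.7·sin(50.5°)/10.2
sin(50.5°) ≈ 0.771625
sin(C) ≈ 6.7·0.771625/10.2 ≈ 5.16988/10.2 ≈ 0.506851
Candidate 1: C₁ = arcsin(0.506851) ≈ 30.4543°  →  A = 180° − 50.5° − 30.4543° ≈ 99.0457° > 0, valid
Candidate 2: C₂ = 180° − C₁ ≈ 149.546°  →  A = 180° − 50.5° − 149.546° ≈ -20.0457° ≤ 0, not a valid triangle

C = 30.45° (one solution)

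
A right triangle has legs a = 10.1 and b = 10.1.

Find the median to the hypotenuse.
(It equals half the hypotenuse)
Hypotenuse c = √(a² + b²) = √(102.01 + 102.01) = √204.02 ≈ 14.2836
Median to hypotenuse = c/2 ≈ 14.2836/2 ≈ 7.14178

Median = 7.142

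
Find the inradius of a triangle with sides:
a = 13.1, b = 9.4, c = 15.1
r = Area/s where s is the semi-perimeter.
s = (13.1 + 9.4 + 15.1)/2 = 37.6/2 = 18.8
Area = √(s(s−a)(s−b)(s−c)) = √(18.8·5.7·9.4·3.7) ≈ √3727.02 ≈ 61.0494
r ≈ 61.0494/18.8 ≈ 3.24731

r = 3.247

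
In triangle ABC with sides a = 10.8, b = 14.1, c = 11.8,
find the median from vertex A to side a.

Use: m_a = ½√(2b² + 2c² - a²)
m_a = ½√(2·14.1² + 2·11.8² − 10.8²) = ½√(2·198.81 + 2·139.24 − 116.64) = ½√(397.62 + 278.48 − 116.64) = ½√559.46
√559.46 ≈ 23.6529, so m_a ≈ 11.8265

m_a = 11.83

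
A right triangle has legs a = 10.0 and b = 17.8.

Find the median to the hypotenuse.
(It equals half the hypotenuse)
Hypotenuse c = √(a² + b²) = √(100 + 316.84) = √416.84 ≈ 20.4167
Median to hypotenuse = c/2 ≈ 20.4167/2 ≈ 10.2083

Median = 10.21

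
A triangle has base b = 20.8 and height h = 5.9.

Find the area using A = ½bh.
A = ½·b·h = ½·20.8·5.9 = ½·122.72 = 61.36

Area = 61.36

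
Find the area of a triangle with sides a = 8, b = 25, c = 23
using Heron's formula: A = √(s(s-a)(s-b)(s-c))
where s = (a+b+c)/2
s = (8 + 25 + 23)/2 = 56/2 = 28
s − a = 20, s − b = 3, s − c = 5
s(s−a)(s−b)(s−c) = 28·20·3·5 = 8400
Area = √8400 ≈ 91.6515

s = 28.0, Area = 91.65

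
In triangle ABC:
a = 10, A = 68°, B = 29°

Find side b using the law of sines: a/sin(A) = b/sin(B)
a/sin(A) = b/sin(B)  ⇒  b = a·sin(B)/sin(A) = 10·sin(29°)/sin(68°)
sin(29°) ≈ 0.48481, sin(68°) ≈ 0.927184
b ≈ 10·0.48481/0.927184 ≈ 4.8481/0.927184 ≈ 5.22884

b = 5.229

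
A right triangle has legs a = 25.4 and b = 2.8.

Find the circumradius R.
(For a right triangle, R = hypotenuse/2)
Hypotenuse c = √(a² + b²) = √(645.16 + 7.84) = √653 ≈ 25.5539
R = c/2 ≈ 25.5539/2 ≈ 12.7769

R = 12.78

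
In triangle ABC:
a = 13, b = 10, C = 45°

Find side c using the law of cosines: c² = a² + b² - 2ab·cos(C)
c² = 13² + 10² − 2·13·10·cos(45°)
cos(45°) ≈ 0.707107
c² ≈ 169 + 100 − 260·(0.707107) ≈ 269 − 183.848 ≈ 85.1522
c ≈ √85.1522 ≈ 9.2278

c = 9.228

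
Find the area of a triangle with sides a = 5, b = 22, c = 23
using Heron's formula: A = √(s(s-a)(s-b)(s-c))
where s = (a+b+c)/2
s = (5 + 22 + 23)/2 = 50/2 = 25
s − a = 20, s − b = 3, s − c = 2
s(s−a)(s−b)(s−c) = 25·20·3·2 = 3000
Area = √3000 ≈ 54.7723

s = 25.0, Area = 54.77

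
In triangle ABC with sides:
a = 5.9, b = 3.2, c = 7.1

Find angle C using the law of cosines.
c² = a² + b² − 2ab·cos(C)  ⇒  cos(C) = (a² + b² − c²)/(2ab)
cos(C) = (5.9² + 3.2² − 7.1²)/(2·5.9·3.2) = (34.81 + 10.24 − 50.41)/37.76 = -5.36/37.76 ≈ -0.141949
C = arccos(-0.141949) ≈ 98.1607°

C = 98.16°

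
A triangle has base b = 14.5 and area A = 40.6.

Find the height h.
A = ½·b·h  ⇒  h = 2A/b = 2·40.6/14.5 = 81.2/14.5 ≈ 5.6

h = 5.6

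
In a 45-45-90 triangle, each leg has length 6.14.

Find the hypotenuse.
In a 45-45-90 triangle the sides are in ratio 1 : 1 : √2, so hypotenuse = leg·√2.
Hypotenuse = 6.14·√2 ≈ 6.14·1.41421 ≈ 8.68327

Hypotenuse = 6.14√2 = 8.683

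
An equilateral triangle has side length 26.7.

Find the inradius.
r = Area/s with s the semi-perimeter.
Area = (√3/4)·26.7² = (√3/4)·712.89 ≈ 0.433013·712.89 ≈ 308.69
s = 3·26.7/2 = 40.05
r ≈ 308.69/40.05 ≈ 7.70763
(Equivalently r = side/(2√3) = 26.7/3.4641 ≈ 7.70763.)

r = 7.708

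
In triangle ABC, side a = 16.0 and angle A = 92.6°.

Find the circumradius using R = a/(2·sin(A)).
R = a/(2·sin(A)) = 16.0/(2·sin(92.6°))
sin(92.6°) ≈ 0.998971
R ≈ 16.0/(2·0.998971) = 16.0/1.99794 ≈ 8.00824

R = 8.008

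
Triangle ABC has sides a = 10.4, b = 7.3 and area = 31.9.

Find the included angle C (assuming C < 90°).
Area = ½·a·b·sin(C)  ⇒  sin(C) = 2·Area/(a·b) = 2·31.9/(10.4·7.3) = 63.8/75.92 ≈ 0.840358
C = arcsin(0.840358) ≈ 57.178° (taking the acute solution since C < 90°)

C = 57.18°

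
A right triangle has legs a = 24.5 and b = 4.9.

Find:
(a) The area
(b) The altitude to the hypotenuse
(a) The legs are perpendicular, so Area = ½·a·b = ½·24.5·4.9 = ½·120.05 = 60.025
(b) Hypotenuse c = √(a² + b²) = √(600.25 + 24.01) = √624.26 ≈ 24.9852
    Area = ½·c·h_c  ⇒  h_c = 2·Area/c = 120.05/24.9852 ≈ 4.80485

Area = 60.025, h_c = 4.805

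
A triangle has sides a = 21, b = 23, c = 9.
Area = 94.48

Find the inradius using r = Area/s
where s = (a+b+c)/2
s = (21 + 23 + 9)/2 = 53/2 = 26.5
r = Area/s = 94.48/26.5 ≈ 3.56528

r = 3.565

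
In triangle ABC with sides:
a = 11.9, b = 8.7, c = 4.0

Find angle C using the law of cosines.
c² = a² + b² − 2ab·cos(C)  ⇒  cos(C) = (a² + b² − c²)/(2ab)
cos(C) = (11.9² + 8.7² − 4.0²)/(2·11.9·8.7) = (141.61 + 75.69 − 16)/207.06 = 201.3/207.06 ≈ 0.972182
C = arccos(0.972182) ≈ 13.5461°

C = 13.55°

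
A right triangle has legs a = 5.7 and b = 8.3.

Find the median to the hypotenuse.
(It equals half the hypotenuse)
Hypotenuse c = √(a² + b²) = √(32.49 + 68.89) = √101.38 ≈ 10.0688
Median to hypotenuse = c/2 ≈ 10.0688/2 ≈ 5.03438

Median = 5.034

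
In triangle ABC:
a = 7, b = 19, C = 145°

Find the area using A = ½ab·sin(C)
A = ½·a·b·sin(C) = ½·7·19·sin(145°)
sin(145°) ≈ 0.573576
A ≈ ½·133·0.573576 = 66.5·0.573576 ≈ 38.1428

Area = 38.14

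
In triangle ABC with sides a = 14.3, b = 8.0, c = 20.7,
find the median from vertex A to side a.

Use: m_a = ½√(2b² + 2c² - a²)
m_a = ½√(2·8.0² + 2·20.7² − 14.3²) = ½√(2·64 + 2·428.49 − 204.49) = ½√(128 + 856.98 − 204.49) = ½√780.49
√780.49 ≈ 27.9373, so m_a ≈ 13.9686

m_a = 13.97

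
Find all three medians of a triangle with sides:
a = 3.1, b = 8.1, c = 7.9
Median formula: m_a = ½√(2b² + 2c² − a²) (and cyclically). a² = 9.61, b² = 65.61, c² = 62.41.
m_a = ½√(2·65.61 + 2·62.41 − 9.61) = ½√246.43 ≈ ½·15.6981 ≈ 7.84904
m_b = ½√(2·9.61 + 2·62.41 − 65.61) = ½√78.43 ≈ ½·8.85607 ≈ 4.42804
m_c = ½√(2·9.61 + 2·65.61 − 62.41) = ½√88.03 ≈ ½·9.38243 ≈ 4.69122

m_a = 7.849, m_b = 4.428, m_c = 4.691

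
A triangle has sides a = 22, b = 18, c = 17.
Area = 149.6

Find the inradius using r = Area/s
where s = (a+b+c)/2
s = (22 + 18 + 17)/2 = 57/2 = 28.5
r = Area/s = 149.6/28.5 ≈ 5.24912

r = 5.249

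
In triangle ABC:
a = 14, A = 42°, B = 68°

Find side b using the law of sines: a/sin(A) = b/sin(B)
a/sin(A) = b/sin(B)  ⇒  b = a·sin(B)/sin(A) = 14·sin(68°)/sin(42°)
sin(68°) ≈ 0.927184, sin(42°) ≈ 0.669131
b ≈ 14·0.927184/0.669131 ≈ 12.9806/0.669131 ≈ 19.3992

b = 19.4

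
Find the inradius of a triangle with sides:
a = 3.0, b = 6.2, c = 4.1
r = Area/s where s is the semi-perimeter.
s = (3.0 + 6.2 + 4.1)/2 = 13.3/2 = 6.65
Area = √(s(s−a)(s−b)(s−c)) = √(6.65·3.65·0.45·2.55) ≈ √27.8527 ≈ 5.27757
r ≈ 5.27757/6.65 ≈ 0.793619

r = 0.7936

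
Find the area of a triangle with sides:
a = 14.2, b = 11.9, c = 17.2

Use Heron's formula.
s = (14.2 + 11.9 + 17.2)/2 = 43.3/2 = 21.65
s − a = 7.45, s − b = 9.75, s − c = 4.45
s(s−a)(s−b)(s−c) = 21.65·7.45·9.75·4.45 ≈ 6998.08
Area = √6998.08 ≈ 83.6545

Area = 83.65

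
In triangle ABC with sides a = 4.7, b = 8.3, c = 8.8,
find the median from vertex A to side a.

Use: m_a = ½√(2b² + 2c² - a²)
m_a = ½√(2·8.3² + 2·8.8² − 4.7²) = ½√(2·68.89 + 2·77.44 − 22.09) = ½√(137.78 + 154.88 − 22.09) = ½√270.57
√270.57 ≈ 16.449, so m_a ≈ 8.22451

m_a = 8.225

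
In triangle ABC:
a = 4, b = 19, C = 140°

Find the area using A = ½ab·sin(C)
A = ½·a·b·sin(C) = ½·4·19·sin(140°)
sin(140°) ≈ 0.642788
A ≈ ½·76·0.642788 = 38·0.642788 ≈ 24.4259

Area = 24.43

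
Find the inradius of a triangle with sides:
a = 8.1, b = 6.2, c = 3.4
r = Area/s where s is the semi-perimeter.
s = (8.1 + 6.2 + 3.4)/2 = 17.7/2 = 8.85
Area = √(s(s−a)(s−b)(s−c)) = √(8.85·0.75·2.65·5.45) ≈ √95.8621 ≈ 9.79092
r ≈ 9.79092/8.85 ≈ 1.10632

r = 1.106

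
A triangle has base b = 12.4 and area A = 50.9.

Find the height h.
A = ½·b·h  ⇒  h = 2A/b = 2·50.9/12.4 = 101.8/12.4 ≈ 8.20968

h = 8.21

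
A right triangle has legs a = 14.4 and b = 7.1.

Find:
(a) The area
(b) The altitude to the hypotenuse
(a) The legs are perpendicular, so Area = ½·a·b = ½·14.4·7.1 = ½·102.24 = 51.12
(b) Hypotenuse c = √(a² + b²) = √(207.36 + 50.41) = √257.77 ≈ 16.0552
    Area = ½·c·h_c  ⇒  h_c = 2·Area/c = 102.24/16.0552 ≈ 6.36802

Area = 51.12, h_c = 6.368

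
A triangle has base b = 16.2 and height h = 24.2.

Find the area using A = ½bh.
A = ½·b·h = ½·16.2·24.2 = ½·392.04 = 196.02

Area = 196.02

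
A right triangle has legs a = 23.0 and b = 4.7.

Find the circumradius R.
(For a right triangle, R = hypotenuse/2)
Hypotenuse c = √(a² + b²) = √(529 + 22.09) = √551.09 ≈ 23.4753
R = c/2 ≈ 23.4753/2 ≈ 11.7377

R = 11.74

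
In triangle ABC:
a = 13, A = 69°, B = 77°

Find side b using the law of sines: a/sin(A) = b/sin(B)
a/sin(A) = b/sin(B)  ⇒  b = a·sin(B)/sin(A) = 13·sin(77°)/sin(69°)
sin(77°) ≈ 0.97437, sin(69°) ≈ 0.93358
b ≈ 13·0.97437/0.93358 ≈ 12.6668/0.93358 ≈ 13.568

b = 13.57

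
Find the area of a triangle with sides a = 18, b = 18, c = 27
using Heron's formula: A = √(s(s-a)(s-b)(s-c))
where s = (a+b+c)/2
s = (18 + 18 + 27)/2 = 63/2 = 31.5
s − a = 13.5, s − b = 13.5, s − c = 4.5
s(s−a)(s−b)(s−c) = 31.5·13.5·13.5·4.5 = 25833.9375
Area = √25833.9375 ≈ 160.729

s = 31.5, Area = 160.7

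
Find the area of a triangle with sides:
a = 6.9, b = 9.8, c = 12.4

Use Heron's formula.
s = (6.9 + 9.8 + 12.4)/2 = 29.1/2 = 14.55
s − a = 7.65, s − b = 4.75, s − c = 2.15
s(s−a)(s−b)(s−c) = 14.55·7.65·4.75·2.15 ≈ 1136.73
Area = √1136.73 ≈ 33.7154

Area = 33.72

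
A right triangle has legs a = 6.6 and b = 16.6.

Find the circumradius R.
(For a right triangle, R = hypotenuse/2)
Hypotenuse c = √(a² + b²) = √(43.56 + 275.56) = √319.12 ≈ 17.8639
R = c/2 ≈ 17.8639/2 ≈ 8.93197

R = 8.932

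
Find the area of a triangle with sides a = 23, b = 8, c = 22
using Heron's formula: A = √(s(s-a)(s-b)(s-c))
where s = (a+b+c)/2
s = (23 + 8 + 22)/2 = 53/2 = 26.5
s − a = 3.5, s − b = 18.5, s − c = 4.5
s(s−a)(s−b)(s−c) = 26.5·3.5·18.5·4.5 = 7721.4375
Area = √7721.4375 ≈ 87.8717

s = 26.5, Area = 87.87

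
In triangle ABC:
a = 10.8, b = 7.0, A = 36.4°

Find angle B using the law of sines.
a/sin(A) = b/sin(B)  ⇒  sin(B) = b·sin(A)/a = 7.0·sin(36.4°)/10.8
sin(36.4°) ≈ 0.593419
sin(B) ≈ 7.0·0.593419/10.8 ≈ 4.15393/10.8 ≈ 0.384623
B = arcsin(0.384623) ≈ 22.6204°
(Since b ≤ a we need B ≤ A, so the obtuse alternative 180° − 22.6204° ≈ 157.38° is rejected.)

B = 22.62°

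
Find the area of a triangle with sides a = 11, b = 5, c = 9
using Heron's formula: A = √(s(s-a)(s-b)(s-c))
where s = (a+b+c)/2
s = (11 + 5 + 9)/2 = 25/2 = 12.5
s − a = 1.5, s − b = 7.5, s − c = 3.5
s(s−a)(s−b)(s−c) = 12.5·1.5·7.5·3.5 = 492.1875
Area = √492.1875 ≈ 22.1853

s = 12.5, Area = 22.19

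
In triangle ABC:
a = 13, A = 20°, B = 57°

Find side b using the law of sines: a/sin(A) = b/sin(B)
a/sin(A) = b/sin(B)  ⇒  b = a·sin(B)/sin(A) = 13·sin(57°)/sin(20°)
sin(57°) ≈ 0.838671, sin(20°) ≈ 0.34202
b ≈ 13·0.838671/0.34202 ≈ 10.9027/0.34202 ≈ 31.8774

b = 31.88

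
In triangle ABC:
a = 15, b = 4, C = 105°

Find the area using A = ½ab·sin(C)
A = ½·a·b·sin(C) = ½·15·4·sin(105°)
sin(105°) ≈ 0.965926
A ≈ ½·60·0.965926 = 30·0.965926 ≈ 28.9778

Area = 28.98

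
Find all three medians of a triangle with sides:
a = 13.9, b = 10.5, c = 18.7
Median formula: m_a = ½√(2b² + 2c² − a²) (and cyclically). a² = 193.21, b² = 110.25, c² = 349.69.
m_a = ½√(2·110.25 + 2·349.69 − 193.21) = ½√726.67 ≈ ½·26.9568 ≈ 13.4784
m_b = ½√(2·193.21 + 2·349.69 − 110.25) = ½√975.55 ≈ ½·31.2338 ≈ 15.6169
m_c = ½√(2·193.21 + 2·110.25 − 349.69) = ½√257.23 ≈ ½·16.0384 ≈ 8.0192

m_a = 13.48, m_b = 15.62, m_c = 8.019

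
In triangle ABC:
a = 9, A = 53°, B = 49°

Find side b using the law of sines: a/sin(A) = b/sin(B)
a/sin(A) = b/sin(B)  ⇒  b = a·sin(B)/sin(A) = 9·sin(49°)/sin(53°)
sin(49°) ≈ 0.75471, sin(53°) ≈ 0.798636
b ≈ 9·0.75471/0.798636 ≈ 6.79239/0.798636 ≈ 8.50499

b = 8.505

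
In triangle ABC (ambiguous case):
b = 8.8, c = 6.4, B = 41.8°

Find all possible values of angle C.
b/sin(B) = c/sin(C)  ⇒  sin(C) = c·sin(B)/b = 6.4·sin(41.8°)/8.8
sin(41.8°) ≈ 0.666532
sin(C) ≈ 6.4·0.666532/8.8 ≈ 4.26581/8.8 ≈ 0.484751
Candidate 1: C₁ = arcsin(0.484751) ≈ 28.9962°  →  A = 180° − 41.8° − 28.9962° ≈ 109.204° > 0, valid
Candidate 2: C₂ = 180° − C₁ ≈ 151.004°  →  A = 180° − 41.8° − 151.004° ≈ -12.8038° ≤ 0, not a valid triangle

C = 29° (one solution)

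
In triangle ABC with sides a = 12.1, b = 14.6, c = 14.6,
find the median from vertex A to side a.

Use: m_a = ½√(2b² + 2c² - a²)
m_a = ½√(2·14.6² + 2·14.6² − 12.1²) = ½√(2·213.16 + 2·213.16 − 146.41) = ½√(426.32 + 426.32 − 146.41) = ½√706.23
√706.23 ≈ 26.575, so m_a ≈ 13.2875

m_a = 13.29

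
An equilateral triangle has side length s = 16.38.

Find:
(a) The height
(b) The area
(a) The height splits the triangle into two 30-60-90 halves: h = s·√3/2 = 16.38·1.73205/2 ≈ 28.371/2 ≈ 14.1855
(b) Area = (√3/4)·s² = (√3/4)·16.38² = (√3/4)·268.3044 ≈ 0.433013·268.3044 ≈ 116.179

Height = 14.19, Area = 116.2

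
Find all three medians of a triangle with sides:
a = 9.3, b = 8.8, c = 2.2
Median formula: m_a = ½√(2b² + 2c² − a²) (and cyclically). a² = 86.49, b² = 77.44, c² = 4.84.
m_a = ½√(2·77.44 + 2·4.84 − 86.49) = ½√78.07 ≈ ½·8.83572 ≈ 4.41786
m_b = ½√(2·86.49 + 2·4.84 − 77.44) = ½√105.22 ≈ ½·10.2577 ≈ 5.12884
m_c = ½√(2·86.49 + 2·77.44 − 4.84) = ½√323.02 ≈ ½·17.9728 ≈ 8.98638

m_a = 4.418, m_b = 5.129, m_c = 8.986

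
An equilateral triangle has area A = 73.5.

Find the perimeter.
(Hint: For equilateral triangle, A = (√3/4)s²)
A = (√3/4)s²  ⇒  s² = 4A/√3 = 4·73.5/√3 = 294/1.73205 ≈ 169.741
s ≈ √169.741 ≈ 13.0285
Perimeter = 3s ≈ 3·13.0285 ≈ 39.0854

Perimeter = 39.09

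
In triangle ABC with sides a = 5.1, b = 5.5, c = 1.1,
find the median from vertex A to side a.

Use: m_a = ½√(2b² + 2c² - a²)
m_a = ½√(2·5.5² + 2·1.1² − 5.1²) = ½√(2·30.25 + 2·1.21 − 26.01) = ½√(60.5 + 2.42 − 26.01) = ½√36.91
√36.91 ≈ 6.07536, so m_a ≈ 3.03768

m_a = 3.038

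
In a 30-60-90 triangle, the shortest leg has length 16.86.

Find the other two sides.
In a 30-60-90 triangle the sides are in ratio 1 : √3 : 2 (short leg : long leg : hypotenuse).
Long leg = 16.86·√3 ≈ 16.86·1.73205 ≈ 29.2024
Hypotenuse = 2·16.86 = 33.72

Long leg = 16.86√3 = 29.2, Hypotenuse = 33.72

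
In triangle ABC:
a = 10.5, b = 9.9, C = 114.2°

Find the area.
Two sides and the included angle (SAS): A = ½·a·b·sin(C) = ½·10.5·9.9·sin(114.2°)
sin(114.2°) ≈ 0.91212
A ≈ ½·103.95·0.91212 = 51.975·0.91212 ≈ 47.4074

Area = 47.41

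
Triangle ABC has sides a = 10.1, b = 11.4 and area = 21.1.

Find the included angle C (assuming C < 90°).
Area = ½·a·b·sin(C)  ⇒  sin(C) = 2·Area/(a·b) = 2·21.1/(10.1·11.4) = 42.2/115.14 ≈ 0.36651
C = arcsin(0.36651) ≈ 21.5006° (taking the acute solution since C < 90°)

C = 21.5°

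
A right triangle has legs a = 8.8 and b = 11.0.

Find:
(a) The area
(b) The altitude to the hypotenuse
(a) The legs are perpendicular, so Area = ½·a·b = ½·8.8·11.0 = ½·96.8 = 48.4
(b) Hypotenuse c = √(a² + b²) = √(77.44 + 121) = √198.44 ≈ 14.0869
    Area = ½·c·h_c  ⇒  h_c = 2·Area/c = 96.8/14.0869 ≈ 6.87165

Area = 48.4, h_c = 6.872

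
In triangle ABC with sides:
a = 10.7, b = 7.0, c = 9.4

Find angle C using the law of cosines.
c² = a² + b² − 2ab·cos(C)  ⇒  cos(C) = (a² + b² − c²)/(2ab)
cos(C) = (10.7² + 7.0² − 9.4²)/(2·10.7·7.0) = (114.49 + 49 − 88.36)/149.8 = 75.13/149.8 ≈ 0.501535
C = arccos(0.501535) ≈ 59.8984°

C = 59.9°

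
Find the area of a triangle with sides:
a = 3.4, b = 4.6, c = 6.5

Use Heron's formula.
s = (3.4 + 4.6 + 6.5)/2 = 14.5/2 = 7.25
s − a = 3.85, s − b = 2.65, s − c = 0.75
s(s−a)(s−b)(s−c) = 7.25·3.85·2.65·0.75 ≈ 55.4761
Area = √55.4761 ≈ 7.44823

Area = 7.448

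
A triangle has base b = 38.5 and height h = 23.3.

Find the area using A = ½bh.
A = ½·b·h = ½·38.5·23.3 = ½·897.05 = 448.525

Area = 448.525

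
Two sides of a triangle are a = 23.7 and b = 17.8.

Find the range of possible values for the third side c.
Triangle inequality: |a − b| < c < a + b
|a − b| = |23.7 − 17.8| = 5.9
a + b = 23.7 + 17.8 = 41.5

5.9 < c < 41.5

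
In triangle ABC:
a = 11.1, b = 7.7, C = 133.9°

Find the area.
Two sides and the included angle (SAS): A = ½·a·b·sin(C) = ½·11.1·7.7·sin(133.9°)
sin(133.9°) ≈ 0.720551
A ≈ ½·85.47·0.720551 = 42.735·0.720551 ≈ 30.7928

Area = 30.79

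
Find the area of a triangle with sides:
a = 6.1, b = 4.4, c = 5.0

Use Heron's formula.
s = (6.1 + 4.4 + 5.0)/2 = 15.5/2 = 7.75
s − a = 1.65, s − b = 3.35, s − c = 2.75
s(s−a)(s−b)(s−c) = 7.75·1.65·3.35·2.75 ≈ 117.805
Area = √117.805 ≈ 10.8538

Area = 10.85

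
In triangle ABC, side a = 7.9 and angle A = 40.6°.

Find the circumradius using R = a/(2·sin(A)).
R = a/(2·sin(A)) = 7.9/(2·sin(40.6°))
sin(40.6°) ≈ 0.650774
R ≈ 7.9/(2·0.650774) = 7.9/1.30155 ≈ 6.06969

R = 6.07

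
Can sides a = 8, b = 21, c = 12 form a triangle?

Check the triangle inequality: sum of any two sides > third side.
a + b vs c: 8 + 21 = 29 > 12  ✓
a + c vs b: 8 + 12 = 20 ≤ 21  ✗
b + c vs a: 21 + 12 = 33 > 8  ✓

No: 8 + 12 = 20 is not > 21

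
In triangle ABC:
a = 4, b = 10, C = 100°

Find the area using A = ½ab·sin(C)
A = ½·a·b·sin(C) = ½·4·10·sin(100°)
sin(100°) ≈ 0.984808
A ≈ ½·40·0.984808 = 20·0.984808 ≈ 19.6962

Area = 19.7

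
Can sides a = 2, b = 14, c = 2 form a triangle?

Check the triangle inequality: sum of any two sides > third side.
a + b vs c: 2 + 14 = 16 > 2  ✓
a + c vs b: 2 + 2 = 4 ≤ 14  ✗
b + c vs a: 14 + 2 = 16 > 2  ✓

No: 2 + 2 = 4 is not > 14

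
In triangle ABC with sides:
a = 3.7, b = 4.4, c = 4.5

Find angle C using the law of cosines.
c² = a² + b² − 2ab·cos(C)  ⇒  cos(C) = (a² + b² − c²)/(2ab)
cos(C) = (3.7² + 4.4² − 4.5²)/(2·3.7·4.4) = (13.69 + 19.36 − 20.25)/32.56 = 12.8/32.56 ≈ 0.39312
C = arccos(0.39312) ≈ 66.8512°

C = 66.85°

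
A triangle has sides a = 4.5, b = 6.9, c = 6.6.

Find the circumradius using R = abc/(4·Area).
First find the area with Heron's formula.
s = (4.5 + 6.9 + 6.6)/2 = 9
Area = √(s(s−a)(s−b)(s−c)) = √(9·4.5·2.1·2.4) ≈ √204.12 ≈ 14.2871
abc = 4.5·6.9·6.6 = 204.93
R = abc/(4·Area) ≈ 204.93/(4·14.2871) = 204.93/57.1482 ≈ 3.58594

R = 3.586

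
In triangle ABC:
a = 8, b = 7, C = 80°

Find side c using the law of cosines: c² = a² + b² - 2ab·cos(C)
c² = 8² + 7² − 2·8·7·cos(80°)
cos(80°) ≈ 0.173648
c² ≈ 64 + 49 − 112·(0.173648) ≈ 113 − 19.4486 ≈ 93.5514
c ≈ √93.5514 ≈ 9.6722

c = 9.672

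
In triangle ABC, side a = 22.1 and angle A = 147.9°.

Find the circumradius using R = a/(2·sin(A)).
R = a/(2·sin(A)) = 22.1/(2·sin(147.9°))
sin(147.9°) ≈ 0.531399
R ≈ 22.1/(2·0.531399) = 22.1/1.0628 ≈ 20.7942

R = 20.79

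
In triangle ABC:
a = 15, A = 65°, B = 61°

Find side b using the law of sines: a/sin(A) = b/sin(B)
a/sin(A) = b/sin(B)  ⇒  b = a·sin(B)/sin(A) = 15·sin(61°)/sin(65°)
sin(61°) ≈ 0.87462, sin(65°) ≈ 0.906308
b ≈ 15·0.87462/0.906308 ≈ 13.1193/0.906308 ≈ 14.4755

b = 14.48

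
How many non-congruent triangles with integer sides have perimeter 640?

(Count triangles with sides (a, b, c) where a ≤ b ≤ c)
Let a ≤ b ≤ c with a + b + c = 640. The only binding inequality is a + b > c, i.e. 640 − c > c, so c < 640/2; and c ≥ 640/3 since c is the largest side.
So 214 ≤ c ≤ 319. For each c, b runs from ⌈(640 − c)/2⌉ up to c (then a = 640 − b − c satisfies 1 ≤ a ≤ b automatically), giving c − ⌈(640 − c)/2⌉ + 1 choices.
Summing over c: 2 + 3 + 5 + 6 + … + 158 + 159  (106 terms, c = 214, …, 319) = 8533
Check (closed form: nearest integer to p²/48 for even p, (p+3)²/48 for odd p): 640²/48 = 409600/48 ≈ 8533.33 → 8533

8533 triangles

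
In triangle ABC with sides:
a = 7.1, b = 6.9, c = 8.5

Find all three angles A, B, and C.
Law of cosines for each angle (a² = 50.41, b² = 47.61, c² = 72.25):
cos(A) = (b² + c² − a²)/(2bc) = (47.61 + 72.25 − 50.41)/(2·6.9·8.5) = 69.45/117.3 ≈ 0.592072  ⇒  A ≈ 53.6958°
cos(B) = (a² + c² − b²)/(2ac) = (50.41 + 72.25 − 47.61)/(2·7.1·8.5) = 75.05/120.7 ≈ 0.62179  ⇒  B ≈ 51.5531°
cos(C) = (a² + b² − c²)/(2ab) = (50.41 + 47.61 − 72.25)/(2·7.1·6.9) = 25.77/97.98 ≈ 0.263013  ⇒  C ≈ 74.7511°
Check: A + B + C ≈ 180°

A = 53.7°, B = 51.55°, C = 74.75°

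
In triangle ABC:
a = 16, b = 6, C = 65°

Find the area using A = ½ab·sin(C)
A = ½·a·b·sin(C) = ½·16·6·sin(65°)
sin(65°) ≈ 0.906308
A ≈ ½·96·0.906308 = 48·0.906308 ≈ 43.5028

Area = 43.5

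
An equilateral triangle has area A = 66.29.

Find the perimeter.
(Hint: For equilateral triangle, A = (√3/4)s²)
A = (√3/4)s²  ⇒  s² = 4A/√3 = 4·66.29/√3 = 265.16/1.73205 ≈ 153.09
s ≈ √153.09 ≈ 12.373
Perimeter = 3s ≈ 3·12.373 ≈ 37.1189

Perimeter = 37.12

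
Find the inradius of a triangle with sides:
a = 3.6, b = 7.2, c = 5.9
r = Area/s where s is the semi-perimeter.
s = (3.6 + 7.2 + 5.9)/2 = 16.7/2 = 8.35
Area = √(s(s−a)(s−b)(s−c)) = √(8.35·4.75·1.15·2.45) ≈ √111.749 ≈ 10.5711
r ≈ 10.5711/8.35 ≈ 1.26601

r = 1.266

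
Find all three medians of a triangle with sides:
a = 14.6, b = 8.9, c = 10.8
Median formula: m_a = ½√(2b² + 2c² − a²) (and cyclically). a² = 213.16, b² = 79.21, c² = 116.64.
m_a = ½√(2·79.21 + 2·116.64 − 213.16) = ½√178.54 ≈ ½·13.3619 ≈ 6.68094
m_b = ½√(2·213.16 + 2·116.64 − 79.21) = ½√580.39 ≈ ½·24.0913 ≈ 12.0456
m_c = ½√(2·213.16 + 2·79.21 − 116.64) = ½√468.1 ≈ ½·21.6356 ≈ 10.8178

m_a = 6.681, m_b = 12.05, m_c = 10.82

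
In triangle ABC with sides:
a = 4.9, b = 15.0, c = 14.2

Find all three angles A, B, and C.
Law of cosines for each angle (a² = 24.01, b² = 225, c² = 201.64):
cos(A) = (b² + c² − a²)/(2bc) = (225 + 201.64 − 24.01)/(2·15.0·14.2) = 402.63/426 ≈ 0.945141  ⇒  A ≈ 19.0664°
cos(B) = (a² + c² − b²)/(2ac) = (24.01 + 201.64 − 225)/(2·4.9·14.2) = 0.65/139.16 ≈ 0.00467088  ⇒  B ≈ 89.7324°
cos(C) = (a² + b² − c²)/(2ab) = (24.01 + 225 − 201.64)/(2·4.9·15.0) = 47.37/147 ≈ 0.322245  ⇒  C ≈ 71.2013°
Check: A + B + C ≈ 180°

A = 19.07°, B = 89.73°, C = 71.2°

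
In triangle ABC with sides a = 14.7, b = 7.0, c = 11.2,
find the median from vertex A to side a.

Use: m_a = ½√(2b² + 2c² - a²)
m_a = ½√(2·7.0² + 2·11.2² − 14.7²) = ½√(2·49 + 2·125.44 − 216.09) = ½√(98 + 250.88 − 216.09) = ½√132.79
√132.79 ≈ 11.5235, so m_a ≈ 5.76173

m_a = 5.762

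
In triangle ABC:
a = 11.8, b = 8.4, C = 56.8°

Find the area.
Two sides and the included angle (SAS): A = ½·a·b·sin(C) = ½·11.8·8.4·sin(56.8°)
sin(56.8°) ≈ 0.836764
A ≈ ½·99.12·0.836764 = 49.56·0.836764 ≈ 41.47

Area = 41.47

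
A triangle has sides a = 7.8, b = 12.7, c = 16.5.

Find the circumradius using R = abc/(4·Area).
First find the area with Heron's formula.
s = (7.8 + 12.7 + 16.5)/2 = 18.5
Area = √(s(s−a)(s−b)(s−c)) = √(18.5·10.7·5.8·2) ≈ √2296.22 ≈ 47.9189
abc = 7.8·12.7·16.5 = 1634.49
R = abc/(4·Area) ≈ 1634.49/(4·47.9189) = 1634.49/191.676 ≈ 8.52738

R = 8.527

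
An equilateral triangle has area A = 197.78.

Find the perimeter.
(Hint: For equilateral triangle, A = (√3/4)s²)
A = (√3/4)s²  ⇒  s² = 4A/√3 = 4·197.78/√3 = 791.12/1.73205 ≈ 456.753
s ≈ √456.753 ≈ 21.3718
Perimeter = 3s ≈ 3·21.3718 ≈ 64.1154

Perimeter = 64.12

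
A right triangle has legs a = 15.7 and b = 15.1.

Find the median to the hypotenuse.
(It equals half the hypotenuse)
Hypotenuse c = √(a² + b²) = √(246.49 + 228.01) = √474.5 ≈ 21.783
Median to hypotenuse = c/2 ≈ 21.783/2 ≈ 10.8915

Median = 10.89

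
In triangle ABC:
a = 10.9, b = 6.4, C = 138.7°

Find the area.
Two sides and the included angle (SAS): A = ½·a·b·sin(C) = ½·10.9·6.4·sin(138.7°)
sin(138.7°) ≈ 0.660002
A ≈ ½·69.76·0.660002 = 34.88·0.660002 ≈ 23.0209

Area = 23.02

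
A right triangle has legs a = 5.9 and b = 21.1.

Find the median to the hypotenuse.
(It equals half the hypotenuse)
Hypotenuse c = √(a² + b²) = √(34.81 + 445.21) = √480.02 ≈ 21.9094
Median to hypotenuse = c/2 ≈ 21.9094/2 ≈ 10.9547

Median = 10.95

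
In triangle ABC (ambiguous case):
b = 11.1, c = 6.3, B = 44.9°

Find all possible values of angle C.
b/sin(B) = c/sin(C)  ⇒  sin(C) = c·sin(B)/b = 6.3·sin(44.9°)/11.1
sin(44.9°) ≈ 0.705872
sin(C) ≈ 6.3·0.705872/11.1 ≈ 4.44699/11.1 ≈ 0.40063
Candidate 1: C₁ = arcsin(0.40063) ≈ 23.6176°  →  A = 180° − 44.9° − 23.6176° ≈ 111.482° > 0, valid
Candidate 2: C₂ = 180° − C₁ ≈ 156.382°  →  A = 180° − 44.9° − 156.382° ≈ -21.2824° ≤ 0, not a valid triangle

C = 23.62° (one solution)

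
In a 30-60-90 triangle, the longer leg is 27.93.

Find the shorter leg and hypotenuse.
In a 30-60-90 triangle the sides are in ratio 1 : √3 : 2, so short leg = long leg/√3 and hypotenuse = 2·(short leg).
Short leg = 27.93/√3 ≈ 27.93/1.73205 ≈ 16.1254
Hypotenuse = 2·16.1254 ≈ 32.2508

Short leg = 16.13, Hypotenuse = 32.25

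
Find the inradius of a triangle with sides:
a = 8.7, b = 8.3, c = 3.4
r = Area/s where s is the semi-perimeter.
s = (8.7 + 8.3 + 3.4)/2 = 20.4/2 = 10.2
Area = √(s(s−a)(s−b)(s−c)) = √(10.2·1.5·1.9·6.8) ≈ √197.676 ≈ 14.0597
r ≈ 14.0597/10.2 ≈ 1.3784

r = 1.378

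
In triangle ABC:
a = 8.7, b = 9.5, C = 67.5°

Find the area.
Two sides and the included angle (SAS): A = ½·a·b·sin(C) = ½·8.7·9.5·sin(67.5°)
sin(67.5°) ≈ 0.92388
A ≈ ½·82.65·0.92388 = 41.325·0.92388 ≈ 38.1793

Area = 38.18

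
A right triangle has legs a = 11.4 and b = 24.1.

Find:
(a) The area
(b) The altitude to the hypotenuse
(a) The legs are perpendicular, so Area = ½·a·b = ½·11.4·24.1 = ½·274.74 = 137.37
(b) Hypotenuse c = √(a² + b²) = √(129.96 + 580.81) = √710.77 ≈ 26.6603
    Area = ½·c·h_c  ⇒  h_c = 2·Area/c = 274.74/26.6603 ≈ 10.3052

Area = 137.37, h_c = 10.31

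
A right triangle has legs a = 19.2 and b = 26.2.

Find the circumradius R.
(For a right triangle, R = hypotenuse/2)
Hypotenuse c = √(a² + b²) = √(368.64 + 686.44) = √1055.08 ≈ 32.482
R = c/2 ≈ 32.482/2 ≈ 16.241

R = 16.24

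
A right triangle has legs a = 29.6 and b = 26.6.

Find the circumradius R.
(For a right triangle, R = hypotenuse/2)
Hypotenuse c = √(a² + b²) = √(876.16 + 707.56) = √1583.72 ≈ 39.796
R = c/2 ≈ 39.796/2 ≈ 19.898

R = 19.9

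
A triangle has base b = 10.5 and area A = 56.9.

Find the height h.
A = ½·b·h  ⇒  h = 2A/b = 2·56.9/10.5 = 113.8/10.5 ≈ 10.8381

h = 10.84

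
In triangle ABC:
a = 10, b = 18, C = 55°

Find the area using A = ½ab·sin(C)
A = ½·a·b·sin(C) = ½·10·18·sin(55°)
sin(55°) ≈ 0.819152
A ≈ ½·180·0.819152 = 90·0.819152 ≈ 73.7237

Area = 73.72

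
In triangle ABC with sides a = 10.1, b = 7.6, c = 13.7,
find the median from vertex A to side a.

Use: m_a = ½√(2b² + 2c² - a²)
m_a = ½√(2·7.6² + 2·13.7² − 10.1²) = ½√(2·57.76 + 2·187.69 − 102.01) = ½√(115.52 + 375.38 − 102.01) = ½√388.89
√388.89 ≈ 19.7203, so m_a ≈ 9.86015

m_a = 9.86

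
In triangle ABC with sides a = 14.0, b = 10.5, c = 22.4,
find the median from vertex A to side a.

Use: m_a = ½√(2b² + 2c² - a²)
m_a = ½√(2·10.5² + 2·22.4² − 14.0²) = ½√(2·110.25 + 2·501.76 − 196) = ½√(220.5 + 1003.52 − 196) = ½√1028.02
√1028.02 ≈ 32.0628, so m_a ≈ 16.0314

m_a = 16.03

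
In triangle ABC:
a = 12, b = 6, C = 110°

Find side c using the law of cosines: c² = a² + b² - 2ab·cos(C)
c² = 12² + 6² − 2·12·6·cos(110°)
cos(110°) ≈ -0.34202
c² ≈ 144 + 36 − 144·(-0.34202) ≈ 180 + 49.2509 ≈ 229.251
c ≈ √229.251 ≈ 15.141

c = 15.14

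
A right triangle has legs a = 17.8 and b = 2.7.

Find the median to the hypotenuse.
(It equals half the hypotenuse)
Hypotenuse c = √(a² + b²) = √(316.84 + 7.29) = √324.13 ≈ 18.0036
Median to hypotenuse = c/2 ≈ 18.0036/2 ≈ 9.00181

Median = 9.002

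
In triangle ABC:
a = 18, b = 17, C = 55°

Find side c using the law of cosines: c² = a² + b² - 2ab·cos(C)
c² = 18² + 17² − 2·18·17·cos(55°)
cos(55°) ≈ 0.573576
c² ≈ 324 + 289 − 612·(0.573576) ≈ 613 − 351.029 ≈ 261.971
c ≈ √261.971 ≈ 16.1855

c = 16.19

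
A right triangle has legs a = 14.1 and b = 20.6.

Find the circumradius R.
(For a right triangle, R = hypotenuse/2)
Hypotenuse c = √(a² + b²) = √(198.81 + 424.36) = √623.17 ≈ 24.9634
R = c/2 ≈ 24.9634/2 ≈ 12.4817

R = 12.48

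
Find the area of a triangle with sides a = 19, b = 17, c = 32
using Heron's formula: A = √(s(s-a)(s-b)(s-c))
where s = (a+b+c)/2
s = (19 + 17 + 32)/2 = 68/2 = 34
s − a = 15, s − b = 17, s − c = 2
s(s−a)(s−b)(s−c) = 34·15·17·2 = 17340
Area = √17340 ≈ 131.681

s = 34.0, Area = 131.7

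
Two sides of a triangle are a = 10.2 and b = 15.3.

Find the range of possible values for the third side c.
Triangle inequality: |a − b| < c < a + b
|a − b| = |10.2 − 15.3| = 5.1
a + b = 10.2 + 15.3 = 25.5

5.1 < c < 25.5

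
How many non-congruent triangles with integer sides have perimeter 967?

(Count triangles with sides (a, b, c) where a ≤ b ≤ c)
Let a ≤ b ≤ c with a + b + c = 967. The only binding inequality is a + b > c, i.e. 967 − c > c, so c < 967/2; and c ≥ 967/3 since c is the largest side.
So 323 ≤ c ≤ 483. For each c, b runs from ⌈(967 − c)/2⌉ up to c (then a = 967 − b − c satisfies 1 ≤ a ≤ b automatically), giving c − ⌈(967 − c)/2⌉ + 1 choices.
Summing over c: 2 + 3 + 5 + 6 + … + 240 + 242  (161 terms, c = 323, …, 483) = 19602
Check (closed form: nearest integer to p²/48 for even p, (p+3)²/48 for odd p): (967+3)²/48 = 970²/48 = 940900/48 ≈ 19602.08 → 19602

19602 triangles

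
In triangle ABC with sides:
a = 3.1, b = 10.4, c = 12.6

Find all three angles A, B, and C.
Law of cosines for each angle (a² = 9.61, b² = 108.16, c² = 158.76):
cos(A) = (b² + c² − a²)/(2bc) = (108.16 + 158.76 − 9.61)/(2·10.4·12.6) = 257.31/262.08 ≈ 0.981799  ⇒  A ≈ 10.9482°
cos(B) = (a² + c² − b²)/(2ac) = (9.61 + 158.76 − 108.16)/(2·3.1·12.6) = 60.21/78.12 ≈ 0.770737  ⇒  B ≈ 39.5799°
cos(C) = (a² + b² − c²)/(2ab) = (9.61 + 108.16 − 158.76)/(2·3.1·10.4) = -40.99/64.48 ≈ -0.635701  ⇒  C ≈ 129.472°
Check: A + B + C ≈ 180°

A = 10.95°, B = 39.58°, C = 129.5°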